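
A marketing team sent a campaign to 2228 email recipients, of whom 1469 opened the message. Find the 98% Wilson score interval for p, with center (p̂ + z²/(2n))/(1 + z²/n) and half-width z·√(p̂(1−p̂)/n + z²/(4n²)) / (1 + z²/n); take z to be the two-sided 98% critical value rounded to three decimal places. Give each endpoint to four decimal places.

(0.6356, 0.6823)

Here p̂ = 1469/2228 = 0.65934 and z = 2.326 (z² = 5.410276).
Denominator 1 + z²/n = 1 + 5.410276/2228 = 1.002428.
Adjusted center: (0.65934 + z²/(2n))/1.002428 = 0.65895.
Radicand: p̂(1−p̂)/n + z²/(4n²) = 0.000100813 + 0.000000272 = 0.000101085.
Half-width = 2.326·√0.000101085/1.002428 = 0.02333.
CI: 0.65895 ± 0.02333 = (0.6356, 0.6823).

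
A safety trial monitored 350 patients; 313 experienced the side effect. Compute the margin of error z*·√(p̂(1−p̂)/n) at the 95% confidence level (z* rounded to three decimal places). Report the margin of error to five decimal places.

ME = 0.03221

With x = 313 successes in n = 350, p̂ = 0.89429.
SE(p̂) = √(0.89429·0.10571/350) = 0.016435.
The 95% critical value is z* = 1.960.
So ME = 0.03221.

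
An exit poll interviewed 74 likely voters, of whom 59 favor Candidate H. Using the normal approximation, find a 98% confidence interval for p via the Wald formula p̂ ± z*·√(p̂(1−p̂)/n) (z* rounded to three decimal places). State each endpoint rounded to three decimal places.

(0.689, 0.906)

p̂ = 59/74 = 0.79730.
SE = √(p̂(1−p̂)/n) = √(0.161614/74) = 0.046733.
z* = 2.326 at the 98% level.
Margin of error: 2.326 × 0.046733 = 0.10870.
Interval: 0.79730 ± 0.10870 → (0.689, 0.906).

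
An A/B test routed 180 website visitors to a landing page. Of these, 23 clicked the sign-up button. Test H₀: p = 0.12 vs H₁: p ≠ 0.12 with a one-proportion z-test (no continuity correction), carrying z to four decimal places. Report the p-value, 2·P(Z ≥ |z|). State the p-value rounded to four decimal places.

With x = 23 successes in n = 180, p̂ = 0.12778.
Under H₀, SE = √(p₀(1−p₀)/n) = √(0.12·0.88/180) = √0.000586667 = 0.024221.
Test statistic (full precision, shown to 4 dp): z = (23/180 − 0.12)/SE₀ ≈ 0.3211.
From the standard normal, 2·P(Z ≥ |z|) = 0.7481.

p-value = 0.7481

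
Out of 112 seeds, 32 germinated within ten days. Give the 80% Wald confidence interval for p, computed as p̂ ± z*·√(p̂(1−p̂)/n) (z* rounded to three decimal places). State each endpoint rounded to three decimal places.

(0.231, 0.340)

Sample proportion p̂ = 32/112 = 0.28571.
Standard error of p̂: √(0.204082/112) = √0.001822157 = 0.042687.
For 80% confidence, z* = 1.282.
Margin = 1.282·0.042687 = 0.05472.
Interval: 0.28571 ± 0.05472 → (0.231, 0.340).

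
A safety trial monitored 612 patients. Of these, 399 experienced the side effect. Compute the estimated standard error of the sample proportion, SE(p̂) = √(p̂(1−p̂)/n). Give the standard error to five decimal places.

SE = 0.01926

The sample proportion is 399/612 = 0.65196.
p̂(1−p̂) = 0.226908.
SE = √(0.226908/612) = 0.01926.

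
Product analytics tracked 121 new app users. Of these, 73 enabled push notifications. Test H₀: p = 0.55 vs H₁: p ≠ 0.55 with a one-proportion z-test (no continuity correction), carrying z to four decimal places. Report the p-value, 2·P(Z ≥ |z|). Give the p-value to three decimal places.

With x = 73 successes in n = 121, p̂ = 0.60331.
Under H₀, SE = √(p₀(1−p₀)/n) = √(0.55·0.45/121) = √0.002045455 = 0.045227.
z = (p̂ − p₀)/SE = (73/121 − 0.55)/0.045227 ≈ 1.1786.
From the standard normal, 2·P(Z ≥ |z|) = 0.239.

p-value = 0.239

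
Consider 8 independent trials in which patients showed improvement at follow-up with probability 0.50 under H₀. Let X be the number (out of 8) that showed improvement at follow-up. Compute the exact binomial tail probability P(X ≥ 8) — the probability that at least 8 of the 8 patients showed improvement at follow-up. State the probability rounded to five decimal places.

P = 0.00391

X ~ Binomial(n=8, p=0.50).
P(X ≥ 8) = C(8,8)·0.50^8·0.50^0.
= 0.003906 = 0.00391.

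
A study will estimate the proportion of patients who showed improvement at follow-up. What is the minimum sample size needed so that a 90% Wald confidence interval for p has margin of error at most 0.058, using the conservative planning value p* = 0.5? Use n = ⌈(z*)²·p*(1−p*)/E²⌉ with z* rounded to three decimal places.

For 90% confidence, z* = 1.645.
p*(1−p*) = 0.2500.
Required n before rounding: 2.706025 × 0.2500 / 0.058² = 201.102.
⌈201.102⌉ = 202.

n = 202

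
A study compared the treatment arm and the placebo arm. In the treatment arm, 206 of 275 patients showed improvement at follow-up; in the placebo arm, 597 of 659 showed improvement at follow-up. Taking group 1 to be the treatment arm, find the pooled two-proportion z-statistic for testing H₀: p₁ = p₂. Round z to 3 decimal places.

Sample proportions: p̂₁ = 206/275 = 0.74909 and p̂₂ = 597/659 = 0.90592.
Pooled p̂ = (206+597)/(275+659) = 803/934 = 0.85974.
SE = √[p̂(1−p̂)(1/n₁+1/n₂)] = √[0.85974·0.14026·(1/275+1/659)] ≈ 0.024929.
z = -0.15683/0.024929 = -6.291.

z = -6.291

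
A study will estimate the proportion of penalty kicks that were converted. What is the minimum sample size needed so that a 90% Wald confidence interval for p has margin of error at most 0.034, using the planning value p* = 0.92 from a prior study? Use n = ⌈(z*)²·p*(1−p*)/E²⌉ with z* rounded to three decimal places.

The 90% critical value is z* = 1.645.
p*(1−p*) = 0.92·0.08 = 0.0736.
Required n before rounding: 2.706025 × 0.0736 / 0.034² = 172.287.
⌈172.287⌉ = 173.

n = 173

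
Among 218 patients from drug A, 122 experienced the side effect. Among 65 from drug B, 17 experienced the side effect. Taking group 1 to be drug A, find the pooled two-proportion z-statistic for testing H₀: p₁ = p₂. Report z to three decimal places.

Sample proportions: p̂₁ = 122/218 = 0.55963 and p̂₂ = 17/65 = 0.26154.
Pooled p̂ = (122+17)/(218+65) = 139/283 = 0.49117.
SE = √[p̂(1−p̂)(1/n₁+1/n₂)] = √[0.49117·0.50883·(1/218+1/65)] ≈ 0.070650.
z = (p̂₁ − p̂₂)/SE = (0.55963 − 0.26154)/0.070650 = 0.29809/0.070650 = 4.219.

z = 4.219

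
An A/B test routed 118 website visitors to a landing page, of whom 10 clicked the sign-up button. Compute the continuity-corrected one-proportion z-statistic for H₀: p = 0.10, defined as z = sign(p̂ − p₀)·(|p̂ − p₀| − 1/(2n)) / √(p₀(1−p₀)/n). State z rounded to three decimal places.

z = -0.399

p̂ = 10/118 = 0.08475. p̂ − p₀ = -0.015254.
1/(2n) = 0.004237.
Corrected numerator: |-0.015254| − 0.004237 = 0.011017.
SE₀ = √(0.10·0.90/118) = 0.027617.
z = −0.011017/0.027617 = -0.399.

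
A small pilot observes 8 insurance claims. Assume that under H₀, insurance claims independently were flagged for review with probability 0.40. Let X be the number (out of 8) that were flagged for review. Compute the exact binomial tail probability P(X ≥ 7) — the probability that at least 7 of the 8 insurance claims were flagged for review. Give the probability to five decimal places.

X is binomial with n = 8 and p = 0.40.
P(X ≥ 7) = C(8,7)·0.40^7·0.60^1 + C(8,8)·0.40^8·0.60^0.
= 0.007864 + 0.000655 = 0.00852.

P = 0.00852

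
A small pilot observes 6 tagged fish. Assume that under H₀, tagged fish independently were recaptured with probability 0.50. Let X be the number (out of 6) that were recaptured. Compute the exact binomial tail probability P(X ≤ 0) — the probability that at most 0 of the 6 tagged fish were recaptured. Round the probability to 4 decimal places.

P = 0.0156

X is binomial with n = 6 and p = 0.50.
P(X ≤ 0) = C(6,0)·0.50^0·0.50^6.
= 0.015625 = 0.0156.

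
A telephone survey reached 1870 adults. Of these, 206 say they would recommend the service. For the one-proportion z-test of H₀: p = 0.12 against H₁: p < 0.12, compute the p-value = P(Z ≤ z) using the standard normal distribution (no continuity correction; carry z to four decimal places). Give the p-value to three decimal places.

With x = 206 successes in n = 1870, p̂ = 0.11016.
SE₀ = √(0.12·0.88/1870) = 0.007515.
Test statistic (full precision, shown to 4 dp): z = (206/1870 − 0.12)/SE₀ ≈ -1.3094.
From the standard normal, P(Z ≤ z) = 0.095.

p-value = 0.095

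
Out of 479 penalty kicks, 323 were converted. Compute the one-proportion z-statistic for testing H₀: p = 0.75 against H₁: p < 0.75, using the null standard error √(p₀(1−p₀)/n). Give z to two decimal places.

Sample proportion p̂ = 323/479 = 0.67432.
SE₀ = √(0.75·0.25/479) = 0.019785.
z = (0.67432 − 0.75)/0.019785 = -0.07568/0.019785 = -3.83.

z = -3.83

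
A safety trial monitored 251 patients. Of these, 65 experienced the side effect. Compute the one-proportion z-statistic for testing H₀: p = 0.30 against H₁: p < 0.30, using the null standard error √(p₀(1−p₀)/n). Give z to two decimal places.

The sample proportion is 65/251 = 0.25896.
Null standard error: √(0.30·0.70/251) = √0.000836653 = 0.028925.
z = (0.25896 − 0.30)/0.028925 = -0.04104/0.028925 = -1.42.

z = -1.42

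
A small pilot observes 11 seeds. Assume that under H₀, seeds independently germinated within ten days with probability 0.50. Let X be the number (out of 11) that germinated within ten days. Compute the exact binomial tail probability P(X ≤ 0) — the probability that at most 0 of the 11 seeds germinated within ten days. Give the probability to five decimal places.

X ~ Binomial(n=11, p=0.50).
P(X ≤ 0) = C(11,0)·0.50^0·0.50^11.
= 0.000488 = 0.00049.

P = 0.00049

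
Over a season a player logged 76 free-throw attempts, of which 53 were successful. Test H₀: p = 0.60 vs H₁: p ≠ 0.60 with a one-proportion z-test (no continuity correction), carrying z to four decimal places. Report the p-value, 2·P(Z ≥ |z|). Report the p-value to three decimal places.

The sample proportion is 53/76 = 0.69737.
SE₀ = √(0.60·0.40/76) = 0.056195.
z = (p̂ − p₀)/SE = (53/76 − 0.60)/0.056195 ≈ 1.7327.
p-value = 2·P(Z ≥ |z|) with z = 1.7327 → 0.083.

p-value = 0.083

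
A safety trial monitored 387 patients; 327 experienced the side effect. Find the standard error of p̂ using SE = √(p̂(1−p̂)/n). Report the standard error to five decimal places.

SE = 0.01840

With x = 327 successes in n = 387, p̂ = 0.84496.
p̂(1−p̂) = 0.131003.
SE = √(0.131003/387) = 0.01840.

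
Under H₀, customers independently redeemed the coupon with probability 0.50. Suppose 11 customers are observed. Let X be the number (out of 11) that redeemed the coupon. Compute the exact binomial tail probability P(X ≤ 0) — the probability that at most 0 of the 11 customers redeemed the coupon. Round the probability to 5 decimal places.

X ~ Binomial(n=11, p=0.50).
P(X ≤ 0) = C(11,0)·0.50^0·0.50^11.
= 0.000488 = 0.00049.

P = 0.00049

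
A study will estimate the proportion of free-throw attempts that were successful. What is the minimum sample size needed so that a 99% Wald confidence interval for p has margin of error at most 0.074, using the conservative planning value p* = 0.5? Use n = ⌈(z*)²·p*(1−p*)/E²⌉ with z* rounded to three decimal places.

n = 303

For 99% confidence, z* = 2.576.
p*(1−p*) = 0.50·0.50 = 0.2500.
Required n before rounding: 6.635776 × 0.2500 / 0.074² = 302.948.
⌈302.948⌉ = 303.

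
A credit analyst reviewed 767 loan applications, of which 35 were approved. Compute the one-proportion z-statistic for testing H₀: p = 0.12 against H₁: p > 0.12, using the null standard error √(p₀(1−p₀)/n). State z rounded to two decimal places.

z = -6.34

The sample proportion is 35/767 = 0.04563.
Under H₀, SE = √(p₀(1−p₀)/n) = √(0.12·0.88/767) = √0.000137679 = 0.011734.
Test statistic: z = -0.07437/0.011734 = -6.34.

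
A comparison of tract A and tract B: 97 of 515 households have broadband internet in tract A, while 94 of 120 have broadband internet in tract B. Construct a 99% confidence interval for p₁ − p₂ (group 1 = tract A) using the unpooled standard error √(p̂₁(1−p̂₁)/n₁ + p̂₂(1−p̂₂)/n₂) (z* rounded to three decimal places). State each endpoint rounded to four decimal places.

(-0.7015, -0.4884)

p̂₁ = 0.18835, p̂₂ = 0.78333, so the observed difference is -0.59498.
Unpooled SE = √(p̂₁(1−p̂₁)/n₁ + p̂₂(1−p̂₂)/n₂) = √(0.000296843 + 0.001414352) = 0.041367.
z* = 2.576 at the 99% level. Margin of error = 0.10656.
So the interval runs from -0.7015 to -0.4884.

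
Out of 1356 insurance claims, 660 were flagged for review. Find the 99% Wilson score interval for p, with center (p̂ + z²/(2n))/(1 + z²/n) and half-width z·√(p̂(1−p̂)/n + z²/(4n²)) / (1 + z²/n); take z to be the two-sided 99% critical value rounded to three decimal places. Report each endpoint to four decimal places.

(0.4519, 0.5217)

p̂ = 660/1356 = 0.48673; z = 2.576, so z² = 6.635776.
1 + z²/n = 1.004894.
Adjusted center: (0.48673 + z²/(2n))/1.004894 = 0.48679.
Radicand: p̂(1−p̂)/n + z²/(4n²) = 0.000184236 + 0.000000902 = 0.000185138.
Half-width = 2.576·√0.000185138/1.004894 = 0.03488.
CI: 0.48679 ± 0.03488 = (0.4519, 0.5217).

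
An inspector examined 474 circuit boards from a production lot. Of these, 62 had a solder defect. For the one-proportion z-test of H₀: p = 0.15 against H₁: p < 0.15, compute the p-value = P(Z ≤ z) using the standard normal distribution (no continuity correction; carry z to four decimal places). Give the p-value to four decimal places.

p-value = 0.1209

p̂ = 62/474 = 0.13080.
SE₀ = √(0.15·0.85/474) = 0.016401.
Test statistic (full precision, shown to 4 dp): z = (62/474 − 0.15)/SE₀ ≈ -1.1706.
From the standard normal, P(Z ≤ z) = 0.1209.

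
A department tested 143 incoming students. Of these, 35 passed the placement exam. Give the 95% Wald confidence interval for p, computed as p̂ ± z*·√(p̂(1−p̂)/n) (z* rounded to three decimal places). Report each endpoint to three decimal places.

(0.174, 0.315)

p̂ = 35/143 = 0.24476.
Standard error of p̂: √(0.184850/143) = √0.001292658 = 0.035954.
For 95% confidence, z* = 1.960.
Margin of error: 1.960 × 0.035954 = 0.07047.
CI: 0.24476 ± 0.07047 = (0.174, 0.315).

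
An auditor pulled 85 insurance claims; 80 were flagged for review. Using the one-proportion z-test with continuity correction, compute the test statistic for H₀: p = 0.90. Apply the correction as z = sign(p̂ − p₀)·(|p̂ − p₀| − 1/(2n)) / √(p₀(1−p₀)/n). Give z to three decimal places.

z = 1.085

With x = 80 successes in n = 85, p̂ = 0.94118. p̂ − p₀ = 0.041176.
1/(2n) = 0.005882.
Corrected numerator: |0.041176| − 0.005882 = 0.035294.
Under H₀, SE = √(p₀(1−p₀)/n) = √(0.90·0.10/85) = √0.001058824 = 0.032540.
z = (+)0.035294/0.032540 = 1.085.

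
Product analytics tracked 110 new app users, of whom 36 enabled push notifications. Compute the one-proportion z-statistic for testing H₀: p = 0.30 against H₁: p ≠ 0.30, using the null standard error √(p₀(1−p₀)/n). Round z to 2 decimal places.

Sample proportion p̂ = 36/110 = 0.32727.
SE₀ = √(0.30·0.70/110) = 0.043693.
z = (p̂ − p₀)/SE = (0.32727 − 0.30)/0.043693 = 0.62.

z = 0.62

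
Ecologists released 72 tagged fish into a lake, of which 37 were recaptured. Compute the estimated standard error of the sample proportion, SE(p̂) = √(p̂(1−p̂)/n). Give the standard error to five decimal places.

p̂ = 37/72 = 0.51389.
p̂(1−p̂) = 0.51389·0.48611 = 0.249807.
SE = √(0.249807/72) = √0.003469542 = 0.05890.

SE = 0.05890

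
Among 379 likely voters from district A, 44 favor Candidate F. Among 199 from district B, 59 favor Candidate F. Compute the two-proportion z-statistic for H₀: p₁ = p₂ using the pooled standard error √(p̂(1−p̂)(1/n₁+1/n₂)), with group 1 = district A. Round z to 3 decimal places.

p̂₁ = 44/379 = 0.11609, p̂₂ = 59/199 = 0.29648.
Pooling: p̂ = 103/578 = 0.17820.
SE = √[p̂(1−p̂)(1/n₁+1/n₂)] = √[0.17820·0.82180·(1/379+1/199)] ≈ 0.033501.
z = (p̂₁ − p̂₂)/SE = (0.11609 − 0.29648)/0.033501 = -0.18039/0.033501 = -5.385.

z = -5.385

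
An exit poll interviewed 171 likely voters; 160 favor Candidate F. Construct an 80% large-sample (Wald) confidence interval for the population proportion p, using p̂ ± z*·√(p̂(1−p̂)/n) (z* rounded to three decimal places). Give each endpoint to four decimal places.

(0.9116, 0.9597)

The sample proportion is 160/171 = 0.93567.
Standard error of p̂: √(0.060189/171) = √0.000351985 = 0.018761.
z* = 1.282 at the 80% level.
Margin = 1.282·0.018761 = 0.02405.
CI: 0.93567 ± 0.02405 = (0.9116, 0.9597).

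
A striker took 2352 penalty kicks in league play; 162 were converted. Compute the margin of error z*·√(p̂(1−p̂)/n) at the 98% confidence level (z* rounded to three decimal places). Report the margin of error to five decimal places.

With x = 162 successes in n = 2352, p̂ = 0.06888.
Standard error of p̂: √(0.064133/2352) = √0.000027268 = 0.005222.
For 98% confidence, z* = 2.326.
Margin of error = z*·SE = 2.326 × 0.005222 = 0.01215.

ME = 0.01215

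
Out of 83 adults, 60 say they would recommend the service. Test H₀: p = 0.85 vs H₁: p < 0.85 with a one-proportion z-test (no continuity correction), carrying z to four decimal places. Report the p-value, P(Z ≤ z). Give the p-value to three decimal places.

p-value = 0.001

The sample proportion is 60/83 = 0.72289.
Under H₀, SE = √(p₀(1−p₀)/n) = √(0.85·0.15/83) = √0.001536145 = 0.039194.
z = (p̂ − p₀)/SE = (60/83 − 0.85)/0.039194 ≈ -3.2431.
From the standard normal, P(Z ≤ z) = 0.001.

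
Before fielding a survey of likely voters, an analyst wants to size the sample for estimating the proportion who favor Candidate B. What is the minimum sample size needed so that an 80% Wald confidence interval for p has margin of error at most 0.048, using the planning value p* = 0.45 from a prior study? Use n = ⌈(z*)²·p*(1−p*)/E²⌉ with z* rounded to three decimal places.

n = 177

The 80% critical value is z* = 1.282.
p*(1−p*) = 0.2475.
Required n before rounding: 1.643524 × 0.2475 / 0.048² = 176.550.
Rounding up, n = 177.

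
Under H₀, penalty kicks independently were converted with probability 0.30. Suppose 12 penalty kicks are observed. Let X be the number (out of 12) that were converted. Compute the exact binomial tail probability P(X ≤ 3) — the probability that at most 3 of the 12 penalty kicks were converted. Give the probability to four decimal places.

P = 0.4925

X is binomial with n = 12 and p = 0.30.
P(X ≤ 3) = C(12,0)·0.30^0·0.70^12 + C(12,1)·0.30^1·0.70^11 + C(12,2)·0.30^2·0.70^10 + C(12,3)·0.30^3·0.70^9.
= 0.013841 + 0.071184 + 0.167790 + 0.239700 = 0.4925.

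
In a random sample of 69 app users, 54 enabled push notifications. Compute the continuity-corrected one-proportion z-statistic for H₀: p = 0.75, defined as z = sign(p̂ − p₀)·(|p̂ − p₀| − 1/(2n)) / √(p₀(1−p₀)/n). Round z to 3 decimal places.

The sample proportion is 54/69 = 0.78261. p̂ − p₀ = 0.032609.
1/(2n) = 0.007246.
Corrected numerator: |0.032609| − 0.007246 = 0.025363.
Under H₀, SE = √(p₀(1−p₀)/n) = √(0.75·0.25/69) = √0.002717391 = 0.052129.
z = (+)0.025363/0.052129 = 0.487.

z = 0.487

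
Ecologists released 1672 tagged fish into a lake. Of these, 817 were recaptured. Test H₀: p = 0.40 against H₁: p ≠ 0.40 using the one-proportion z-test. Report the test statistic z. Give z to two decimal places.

z = 7.40

With x = 817 successes in n = 1672, p̂ = 0.48864.
SE₀ = √(0.40·0.60/1672) = 0.011981.
z = (p̂ − p₀)/SE = (0.48864 − 0.40)/0.011981 = 7.40.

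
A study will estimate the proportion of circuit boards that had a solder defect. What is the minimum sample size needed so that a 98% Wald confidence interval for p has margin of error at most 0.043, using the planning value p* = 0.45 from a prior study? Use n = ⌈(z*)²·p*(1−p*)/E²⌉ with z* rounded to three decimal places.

For 98% confidence, z* = 2.326.
p*(1−p*) = 0.2475.
Required n before rounding: 5.410276 × 0.2475 / 0.043² = 724.199.
Rounding up, n = 725.

n = 725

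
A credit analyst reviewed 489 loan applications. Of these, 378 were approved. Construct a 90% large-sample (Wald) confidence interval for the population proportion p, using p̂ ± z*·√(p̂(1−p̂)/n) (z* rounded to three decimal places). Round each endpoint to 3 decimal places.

(0.742, 0.804)

With x = 378 successes in n = 489, p̂ = 0.77301.
SE(p̂) = √(0.77301·0.22699/489) = 0.018943.
For 90% confidence, z* = 1.645.
Margin of error: 1.645 × 0.018943 = 0.03116.
CI: 0.77301 ± 0.03116 = (0.742, 0.804).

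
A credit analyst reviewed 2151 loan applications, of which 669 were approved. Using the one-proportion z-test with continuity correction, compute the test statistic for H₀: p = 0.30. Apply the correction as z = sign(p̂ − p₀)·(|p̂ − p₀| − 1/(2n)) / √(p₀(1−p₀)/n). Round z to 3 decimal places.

The sample proportion is 669/2151 = 0.31102. p̂ − p₀ = 0.011018.
Continuity correction 1/(2n) = 1/4302 = 0.000232.
Corrected numerator: |0.011018| − 0.000232 = 0.010786.
Under H₀, SE = √(p₀(1−p₀)/n) = √(0.30·0.70/2151) = √0.000097629 = 0.009881.
z = (+)0.010786/0.009881 = 1.092.

z = 1.092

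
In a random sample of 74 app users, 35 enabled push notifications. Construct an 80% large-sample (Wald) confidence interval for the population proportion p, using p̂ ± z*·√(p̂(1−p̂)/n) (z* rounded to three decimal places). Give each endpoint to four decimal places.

(0.3986, 0.5474)

p̂ = 35/74 = 0.47297.
SE(p̂) = √(0.47297·0.52703/74) = 0.058039.
For 80% confidence, z* = 1.282.
Margin = 1.282·0.058039 = 0.07441.
Interval: 0.47297 ± 0.07441 → (0.3986, 0.5474).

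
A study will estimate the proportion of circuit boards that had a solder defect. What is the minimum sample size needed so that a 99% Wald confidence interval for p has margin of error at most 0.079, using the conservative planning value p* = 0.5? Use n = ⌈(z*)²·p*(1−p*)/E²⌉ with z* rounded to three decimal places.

z* = 2.576 at the 99% level.
p*(1−p*) = 0.2500.
(z*)²·p*(1−p*)/E² = 6.635776·0.2500/0.006241 = 265.814.
⌈265.814⌉ = 266.

n = 266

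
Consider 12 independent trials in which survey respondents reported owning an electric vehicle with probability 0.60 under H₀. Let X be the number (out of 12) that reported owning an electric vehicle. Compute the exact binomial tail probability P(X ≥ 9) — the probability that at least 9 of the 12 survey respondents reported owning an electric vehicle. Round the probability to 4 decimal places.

X ~ Binomial(n=12, p=0.60).
P(X ≥ 9) = C(12,9)·0.60^9·0.40^3 + C(12,10)·0.60^10·0.40^2 + C(12,11)·0.60^11·0.40^1 + C(12,12)·0.60^12·0.40^0.
= 0.141894 + 0.063852 + 0.017414 + 0.002177 = 0.2253.

P = 0.2253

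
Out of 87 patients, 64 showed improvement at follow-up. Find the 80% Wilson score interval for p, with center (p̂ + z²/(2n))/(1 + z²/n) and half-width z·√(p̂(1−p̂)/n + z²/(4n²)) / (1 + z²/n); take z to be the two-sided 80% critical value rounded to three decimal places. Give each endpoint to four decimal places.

Here p̂ = 64/87 = 0.73563 and z = 1.282 (z² = 1.643524).
Denominator 1 + z²/n = 1 + 1.643524/87 = 1.018891.
Center = (0.73563 + 0.009446)/1.018891 = 0.73126.
Radicand: p̂(1−p̂)/n + z²/(4n²) = 0.002235373 + 0.000054285 = 0.002289658.
Half-width = z·√(radicand)/denom = 1.282·0.047850/1.018891 = 0.06021.
So the interval runs from 0.6711 to 0.7915.

(0.6711, 0.7915)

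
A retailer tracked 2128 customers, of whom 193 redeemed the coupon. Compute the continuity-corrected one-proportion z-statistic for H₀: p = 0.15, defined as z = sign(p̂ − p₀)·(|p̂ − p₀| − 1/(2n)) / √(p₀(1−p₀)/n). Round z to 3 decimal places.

The sample proportion is 193/2128 = 0.09070. p̂ − p₀ = -0.059305.
Continuity correction 1/(2n) = 1/4256 = 0.000235.
Corrected numerator: |-0.059305| − 0.000235 = 0.059070.
SE₀ = √(0.15·0.85/2128) = 0.007741.
z = (−)0.059070/0.007741 = -7.631.

z = -7.631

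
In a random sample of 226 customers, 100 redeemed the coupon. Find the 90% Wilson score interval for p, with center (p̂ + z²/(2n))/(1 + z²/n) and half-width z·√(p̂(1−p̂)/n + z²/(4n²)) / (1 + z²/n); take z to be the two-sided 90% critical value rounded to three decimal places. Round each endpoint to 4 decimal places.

p̂ = 100/226 = 0.44248; z = 1.645, so z² = 2.706025.
Denominator 1 + z²/n = 1 + 2.706025/226 = 1.011974.
Center = (0.44248 + 0.005987)/1.011974 = 0.44316.
Radicand: p̂(1−p̂)/n + z²/(4n²) = 0.001091554 + 0.000013245 = 0.001104799.
Half-width = z·√(radicand)/denom = 1.645·0.033239/1.011974 = 0.05403.
CI: 0.44316 ± 0.05403 = (0.3891, 0.4972).

(0.3891, 0.4972)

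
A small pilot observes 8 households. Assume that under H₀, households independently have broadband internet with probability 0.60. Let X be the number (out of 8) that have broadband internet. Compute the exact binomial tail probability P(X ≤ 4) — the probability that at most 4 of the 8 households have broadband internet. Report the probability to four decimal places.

P = 0.4059

X is binomial with n = 8 and p = 0.60.
P(X ≤ 4) = Σ_{j=0}^{4} C(8,j)·0.60^j·0.40^{8−j}.
= 0.000655 + 0.007864 + 0.041288 + 0.123863 + 0.232243 = 0.4059.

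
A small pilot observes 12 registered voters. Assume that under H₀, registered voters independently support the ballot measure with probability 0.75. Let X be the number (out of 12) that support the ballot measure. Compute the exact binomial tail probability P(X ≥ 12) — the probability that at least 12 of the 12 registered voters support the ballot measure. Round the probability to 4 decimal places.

X is binomial with n = 12 and p = 0.75.
P(X ≥ 12) = C(12,12)·0.75^12·0.25^0.
= 0.031676 = 0.0317.

P = 0.0317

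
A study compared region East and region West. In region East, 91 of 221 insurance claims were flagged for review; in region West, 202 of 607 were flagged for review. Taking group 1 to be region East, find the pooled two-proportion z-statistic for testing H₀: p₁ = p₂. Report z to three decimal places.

p̂₁ = 91/221 = 0.41176, p̂₂ = 202/607 = 0.33278.
Pooled p̂ = (91+202)/(221+607) = 293/828 = 0.35386.
SE = √[p̂(1−p̂)(1/n₁+1/n₂)] = √[0.35386·0.64614·(1/221+1/607)] ≈ 0.037567.
z = (p̂₁ − p̂₂)/SE = (0.41176 − 0.33278)/0.037567 = 0.07898/0.037567 = 2.102.

z = 2.102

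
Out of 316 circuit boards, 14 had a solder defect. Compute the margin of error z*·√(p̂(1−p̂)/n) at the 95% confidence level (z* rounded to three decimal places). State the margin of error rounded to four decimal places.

p̂ = 14/316 = 0.04430.
Standard error of p̂: √(0.042341/316) = √0.000133990 = 0.011575.
z* = 1.960 at the 95% level.
So ME = 0.0227.

ME = 0.0227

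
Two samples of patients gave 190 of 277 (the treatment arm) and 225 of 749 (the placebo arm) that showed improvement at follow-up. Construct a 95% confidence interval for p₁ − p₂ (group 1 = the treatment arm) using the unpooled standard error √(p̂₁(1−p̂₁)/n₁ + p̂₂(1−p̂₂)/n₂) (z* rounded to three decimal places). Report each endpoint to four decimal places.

p̂₁ = 190/277 = 0.68592, p̂₂ = 225/749 = 0.30040; p̂₁ − p̂₂ = 0.38552.
Unpooled SE = √(p̂₁(1−p̂₁)/n₁ + p̂₂(1−p̂₂)/n₂) = √(0.000777738 + 0.000280588) = 0.032532.
The 95% critical value is z* = 1.960. Margin = 1.960·0.032532 = 0.06376.
Interval: 0.38552 ± 0.06376 → (0.3218, 0.4493).

(0.3218, 0.4493)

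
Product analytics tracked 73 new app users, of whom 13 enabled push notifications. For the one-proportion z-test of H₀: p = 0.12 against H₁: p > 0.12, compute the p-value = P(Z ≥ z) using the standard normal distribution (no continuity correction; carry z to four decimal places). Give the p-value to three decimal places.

p̂ = 13/73 = 0.17808.
SE₀ = √(0.12·0.88/73) = 0.038034.
z = (p̂ − p₀)/SE = (13/73 − 0.12)/0.038034 ≈ 1.5271.
From the standard normal, P(Z ≥ z) = 0.063.

p-value = 0.063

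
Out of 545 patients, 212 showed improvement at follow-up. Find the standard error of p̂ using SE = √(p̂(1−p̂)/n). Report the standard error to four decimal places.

SE = 0.0209

The sample proportion is 212/545 = 0.38899.
p̂(1−p̂) = 0.237677.
Dividing by n and taking the root: √0.000436105 = 0.0209.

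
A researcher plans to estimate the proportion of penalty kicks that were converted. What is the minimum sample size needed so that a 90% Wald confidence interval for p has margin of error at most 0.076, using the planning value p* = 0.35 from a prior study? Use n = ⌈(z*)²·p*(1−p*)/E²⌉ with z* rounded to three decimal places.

The 90% critical value is z* = 1.645.
p*(1−p*) = 0.2275.
Required n before rounding: 2.706025 × 0.2275 / 0.076² = 106.583.
⌈106.583⌉ = 107.

n = 107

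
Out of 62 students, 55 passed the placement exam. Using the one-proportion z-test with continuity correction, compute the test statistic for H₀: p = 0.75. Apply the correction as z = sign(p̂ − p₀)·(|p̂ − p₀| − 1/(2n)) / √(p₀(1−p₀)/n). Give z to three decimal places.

z = 2.346

With x = 55 successes in n = 62, p̂ = 0.88710. p̂ − p₀ = 0.137097.
1/(2n) = 0.008065.
Corrected numerator: |0.137097| − 0.008065 = 0.129032.
Null standard error: √(0.75·0.25/62) = √0.003024194 = 0.054993.
z = +0.129032/0.054993 = 2.346.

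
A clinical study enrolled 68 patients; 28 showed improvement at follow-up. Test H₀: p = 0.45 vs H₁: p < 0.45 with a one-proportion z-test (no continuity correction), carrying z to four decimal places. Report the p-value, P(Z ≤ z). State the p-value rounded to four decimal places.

p-value = 0.2631

The sample proportion is 28/68 = 0.41176.
SE₀ = √(0.45·0.55/68) = 0.060330.
Test statistic (full precision, shown to 4 dp): z = (28/68 − 0.45)/SE₀ ≈ -0.6338.
From the standard normal, P(Z ≤ z) = 0.2631.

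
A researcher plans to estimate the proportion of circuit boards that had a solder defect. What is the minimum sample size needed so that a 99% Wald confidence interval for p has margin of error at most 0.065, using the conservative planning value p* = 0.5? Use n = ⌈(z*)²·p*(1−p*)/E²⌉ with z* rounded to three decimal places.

For 99% confidence, z* = 2.576.
p*(1−p*) = 0.2500.
Required n before rounding: 6.635776 × 0.2500 / 0.065² = 392.649.
Rounding up, n = 393.

n = 393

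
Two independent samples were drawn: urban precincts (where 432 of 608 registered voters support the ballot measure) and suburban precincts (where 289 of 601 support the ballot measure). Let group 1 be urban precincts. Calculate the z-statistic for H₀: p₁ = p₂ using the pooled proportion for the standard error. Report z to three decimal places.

z = 8.138

Sample proportions: p̂₁ = 432/608 = 0.71053 and p̂₂ = 289/601 = 0.48087.
Pooled p̂ = (432+289)/(608+601) = 721/1209 = 0.59636.
Pooled SE = √[0.2407146·0.00330863] ≈ 0.028221.
z = 0.22966/0.028221 = 8.138.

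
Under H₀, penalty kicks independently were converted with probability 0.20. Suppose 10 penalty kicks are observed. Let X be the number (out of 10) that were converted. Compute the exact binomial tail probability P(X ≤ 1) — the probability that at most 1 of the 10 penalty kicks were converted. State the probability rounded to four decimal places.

P = 0.3758

X ~ Binomial(n=10, p=0.20).
P(X ≤ 1) = C(10,0)·0.20^0·0.80^10 + C(10,1)·0.20^1·0.80^9.
= 0.107374 + 0.268435 = 0.3758.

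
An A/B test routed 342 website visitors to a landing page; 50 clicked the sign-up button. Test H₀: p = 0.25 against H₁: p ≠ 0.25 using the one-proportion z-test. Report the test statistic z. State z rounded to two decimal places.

Sample proportion p̂ = 50/342 = 0.14620.
Under H₀, SE = √(p₀(1−p₀)/n) = √(0.25·0.75/342) = √0.000548246 = 0.023415.
z = (0.14620 − 0.25)/0.023415 = -0.10380/0.023415 = -4.43.

z = -4.43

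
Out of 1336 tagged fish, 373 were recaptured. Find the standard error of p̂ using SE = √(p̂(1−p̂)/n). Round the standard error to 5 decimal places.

The sample proportion is 373/1336 = 0.27919.
p̂(1−p̂) = 0.201243.
SE = √(0.201243/1336) = √0.000150631 = 0.01227.

SE = 0.01227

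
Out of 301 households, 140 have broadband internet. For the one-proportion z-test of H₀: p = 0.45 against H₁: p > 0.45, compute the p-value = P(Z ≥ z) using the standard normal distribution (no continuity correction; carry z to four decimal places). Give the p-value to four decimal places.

p̂ = 140/301 = 0.46512.
Null standard error: √(0.45·0.55/301) = √0.000822259 = 0.028675.
Test statistic (full precision, shown to 4 dp): z = (140/301 − 0.45)/SE₀ ≈ 0.5272.
From the standard normal, P(Z ≥ z) = 0.2990.

p-value = 0.2990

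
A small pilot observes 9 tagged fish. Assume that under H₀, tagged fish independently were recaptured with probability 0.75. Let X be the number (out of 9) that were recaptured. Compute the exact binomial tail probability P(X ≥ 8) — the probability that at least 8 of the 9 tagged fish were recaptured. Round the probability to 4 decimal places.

X is binomial with n = 9 and p = 0.75.
P(X ≥ 8) = C(9,8)·0.75^8·0.25^1 + C(9,9)·0.75^9·0.25^0.
= 0.225254 + 0.075085 = 0.3003.

P = 0.3003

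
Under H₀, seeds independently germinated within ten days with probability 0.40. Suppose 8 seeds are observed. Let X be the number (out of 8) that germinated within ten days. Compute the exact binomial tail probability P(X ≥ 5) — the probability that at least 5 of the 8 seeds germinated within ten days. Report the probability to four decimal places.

P = 0.1737

X ~ Binomial(n=8, p=0.40).
P(X ≥ 5) = C(8,5)·0.40^5·0.60^3 + C(8,6)·0.40^6·0.60^2 + C(8,7)·0.40^7·0.60^1 + C(8,8)·0.40^8·0.60^0.
= 0.123863 + 0.041288 + 0.007864 + 0.000655 = 0.1737.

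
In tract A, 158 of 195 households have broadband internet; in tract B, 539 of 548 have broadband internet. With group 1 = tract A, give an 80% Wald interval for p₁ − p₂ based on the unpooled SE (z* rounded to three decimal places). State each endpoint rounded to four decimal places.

(-0.2100, -0.1367)

p̂₁ = 0.81026, p̂₂ = 0.98358, so the observed difference is -0.17332.
Unpooled SE = √(p̂₁(1−p̂₁)/n₁ + p̂₂(1−p̂₂)/n₂) = √(0.000788415 + 0.000029477) = 0.028599.
z* = 1.282 at the 80% level. Margin = 1.282·0.028599 = 0.03666.
CI: -0.17332 ± 0.03666 = (-0.2100, -0.1367).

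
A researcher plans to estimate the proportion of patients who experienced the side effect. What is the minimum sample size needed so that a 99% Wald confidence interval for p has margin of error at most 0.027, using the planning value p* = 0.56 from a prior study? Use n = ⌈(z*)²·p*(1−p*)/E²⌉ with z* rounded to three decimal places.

n = 2243

For 99% confidence, z* = 2.576.
p*(1−p*) = 0.56·0.44 = 0.2464.
Required n before rounding: 6.635776 × 0.2464 / 0.027² = 2242.874.
⌈2242.874⌉ = 2243.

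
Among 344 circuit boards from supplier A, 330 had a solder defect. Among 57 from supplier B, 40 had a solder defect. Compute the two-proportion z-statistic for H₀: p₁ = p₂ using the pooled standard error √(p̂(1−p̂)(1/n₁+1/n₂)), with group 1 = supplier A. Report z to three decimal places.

Sample proportions: p̂₁ = 330/344 = 0.95930 and p̂₂ = 40/57 = 0.70175.
Pooled p̂ = (330+40)/(344+57) = 370/401 = 0.92269.
SE = √[p̂(1−p̂)(1/n₁+1/n₂)] = √[0.92269·0.07731·(1/344+1/57)] ≈ 0.038194.
z = (p̂₁ − p̂₂)/SE = (0.95930 − 0.70175)/0.038194 = 0.25755/0.038194 = 6.743.

z = 6.743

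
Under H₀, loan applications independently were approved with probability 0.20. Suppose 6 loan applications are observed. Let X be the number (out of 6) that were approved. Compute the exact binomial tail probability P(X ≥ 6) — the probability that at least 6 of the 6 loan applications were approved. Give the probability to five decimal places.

X is binomial with n = 6 and p = 0.20.
P(X ≥ 6) = C(6,6)·0.20^6·0.80^0.
= 0.000064 = 0.00006.

P = 0.00006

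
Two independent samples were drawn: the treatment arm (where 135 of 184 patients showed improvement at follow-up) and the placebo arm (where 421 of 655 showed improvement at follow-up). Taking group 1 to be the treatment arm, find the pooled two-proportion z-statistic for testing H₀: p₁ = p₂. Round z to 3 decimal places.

p̂₁ = 135/184 = 0.73370, p̂₂ = 421/655 = 0.64275.
Pooled p̂ = (135+421)/(184+655) = 556/839 = 0.66269.
SE = √[p̂(1−p̂)(1/n₁+1/n₂)] = √[0.66269·0.33731·(1/184+1/655)] ≈ 0.039448.
z = 0.09095/0.039448 = 2.306.

z = 2.306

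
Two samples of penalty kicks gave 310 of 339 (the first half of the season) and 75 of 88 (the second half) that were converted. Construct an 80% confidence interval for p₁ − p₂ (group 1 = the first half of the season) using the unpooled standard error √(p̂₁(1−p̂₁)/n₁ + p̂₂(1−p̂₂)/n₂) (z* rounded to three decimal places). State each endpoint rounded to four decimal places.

(0.0099, 0.1144)

p̂₁ = 310/339 = 0.91445, p̂₂ = 75/88 = 0.85227; p̂₁ − p̂₂ = 0.06218.
Unpooled SE = √(p̂₁(1−p̂₁)/n₁ + p̂₂(1−p̂₂)/n₂) = √(0.000230760 + 0.001430726) = 0.040761.
For 80% confidence, z* = 1.282. Margin of error = 0.05226.
CI: 0.06218 ± 0.05226 = (0.0099, 0.1144).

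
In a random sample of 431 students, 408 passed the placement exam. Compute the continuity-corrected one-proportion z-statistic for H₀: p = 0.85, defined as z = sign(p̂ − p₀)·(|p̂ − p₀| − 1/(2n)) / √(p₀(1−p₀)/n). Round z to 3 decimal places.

Sample proportion p̂ = 408/431 = 0.94664. p̂ − p₀ = 0.096636.
1/(2n) = 0.001160.
Corrected numerator: |0.096636| − 0.001160 = 0.095476.
Under H₀, SE = √(p₀(1−p₀)/n) = √(0.85·0.15/431) = √0.000295824 = 0.017200.
z = (+)0.095476/0.017200 = 5.551.

z = 5.551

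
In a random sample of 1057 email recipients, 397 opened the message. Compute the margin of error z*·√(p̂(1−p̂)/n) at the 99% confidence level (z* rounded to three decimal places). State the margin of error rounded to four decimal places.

The sample proportion is 397/1057 = 0.37559.
SE = √(p̂(1−p̂)/n) = √(0.234522/1057) = 0.014895.
The 99% critical value is z* = 2.576.
So ME = 0.0384.

ME = 0.0384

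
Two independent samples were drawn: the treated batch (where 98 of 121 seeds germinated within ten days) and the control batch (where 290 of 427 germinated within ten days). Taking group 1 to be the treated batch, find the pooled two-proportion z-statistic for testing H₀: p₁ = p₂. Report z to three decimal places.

p̂₁ = 98/121 = 0.80992, p̂₂ = 290/427 = 0.67916.
Pooling: p̂ = 388/548 = 0.70803.
SE = √[p̂(1−p̂)(1/n₁+1/n₂)] = √[0.70803·0.29197·(1/121+1/427)] ≈ 0.046825.
z = 0.13076/0.046825 = 2.793.

z = 2.793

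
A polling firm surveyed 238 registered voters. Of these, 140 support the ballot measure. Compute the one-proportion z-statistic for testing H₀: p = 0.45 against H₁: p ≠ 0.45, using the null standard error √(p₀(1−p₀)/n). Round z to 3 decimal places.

z = 4.287

Sample proportion p̂ = 140/238 = 0.58824.
SE₀ = √(0.45·0.55/238) = 0.032248.
z = (0.58824 − 0.45)/0.032248 = 0.13824/0.032248 = 4.287.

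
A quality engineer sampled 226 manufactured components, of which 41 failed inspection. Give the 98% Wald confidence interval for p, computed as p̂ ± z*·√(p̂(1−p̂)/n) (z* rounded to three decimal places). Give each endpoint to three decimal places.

Sample proportion p̂ = 41/226 = 0.18142.
SE = √(p̂(1−p̂)/n) = √(0.148504/226) = 0.025634.
The 98% critical value is z* = 2.326.
Margin of error: 2.326 × 0.025634 = 0.05962.
Interval: 0.18142 ± 0.05962 → (0.122, 0.241).

(0.122, 0.241)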